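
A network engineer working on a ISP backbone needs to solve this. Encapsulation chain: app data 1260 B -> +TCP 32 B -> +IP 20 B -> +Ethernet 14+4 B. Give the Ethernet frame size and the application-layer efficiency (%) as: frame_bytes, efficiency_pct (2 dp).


TCP segment = 1260 + 32 = 1292 B
IP packet = 1292 + 20 = 1312 B
Ethernet frame = 1312 + 14 + 4 = 1330 B
Efficiency = app / frame = 1260 / 1330 = 0.947368 = 94.7368% -> 94.74% (2 dp)

1330, 94.74


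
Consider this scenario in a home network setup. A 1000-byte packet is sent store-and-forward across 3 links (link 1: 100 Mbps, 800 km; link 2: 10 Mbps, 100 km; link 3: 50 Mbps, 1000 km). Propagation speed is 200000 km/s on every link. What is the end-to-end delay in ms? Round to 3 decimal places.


Packet = 1000 bytes = 8000 bits. Store-and-forward: sum (t_trans + t_prop) per link.
Link 1: t_trans = 8000/(100*10^6) s = 0.0800 ms; t_prop = 800/200000 s = 4.0000 ms; subtotal = 4.0800 ms
Link 2: t_trans = 8000/(10*10^6) s = 0.8000 ms; t_prop = 100/200000 s = 0.5000 ms; subtotal = 1.3000 ms
Link 3: t_trans = 8000/(50*10^6) s = 0.1600 ms; t_prop = 1000/200000 s = 5.0000 ms; subtotal = 5.1600 ms
End-to-end = 4.0800 + 1.3000 + 5.1600 = 10.5400 ms -> 10.540 ms (3 dp)

10.540


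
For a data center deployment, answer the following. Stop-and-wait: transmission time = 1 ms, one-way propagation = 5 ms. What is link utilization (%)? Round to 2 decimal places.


Given: Ttrans = 1 ms, Tprop = 5 ms
RTT = 2 * Tprop = 2 * 5 = 10 ms
U = Ttrans / (Ttrans + RTT)
U = 1 / (1 + 10)
U = 1 / 11 = 0.090909
U% = 9.09%

9.09


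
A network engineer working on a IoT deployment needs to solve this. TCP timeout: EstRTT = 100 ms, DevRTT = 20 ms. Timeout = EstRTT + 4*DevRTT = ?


Given: EstRTT = 100 ms, DevRTT = 20 ms
Timeout = EstRTT + 4 * DevRTT
4 * DevRTT = 4 * 20 = 80
Timeout = 100 + 80 = 180 ms

180


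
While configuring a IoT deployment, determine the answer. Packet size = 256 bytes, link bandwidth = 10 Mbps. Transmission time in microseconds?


Given: packet = 256 bytes, bandwidth = 10 Mbps
Packet in bits = 256 * 8 = 2048 bits
Bandwidth = 10 * 10^6 = 10000000 bps
Time = 2048 / 10000000 seconds
Time in us = 2048 * 10^6 / 10000000 = 204.8

204.8


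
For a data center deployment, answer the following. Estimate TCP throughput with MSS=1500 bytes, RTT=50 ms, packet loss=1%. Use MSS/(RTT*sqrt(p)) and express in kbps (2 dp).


Given: MSS = 1500 bytes, RTT = 50 ms, loss = 1%
RTT in seconds = 50 / 1000 = 0.05
Loss rate = 1% = 0.01
sqrt(loss) = sqrt(0.01) = 0.1
Throughput (bytes/s) = 1500 / (0.05 * 0.1) = 300000.0000
Throughput (kbps) = 300000.0000 * 8 / 1000 = 2400.000000 -> 2400.00 kbps (2 dp)

2400.00


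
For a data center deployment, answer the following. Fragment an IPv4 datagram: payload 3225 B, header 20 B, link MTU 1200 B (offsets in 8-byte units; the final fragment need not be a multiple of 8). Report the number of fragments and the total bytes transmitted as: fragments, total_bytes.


Max data per non-final fragment = floor((MTU - header)/8)*8 = floor((1200 - 20)/8)*8 = floor(1180/8)*8 = 1176 B
Final fragment needs no 8-byte alignment: it can carry up to MTU - header = 1180 B
Non-final fragments needed = ceil((payload - 1180) / 1176) = ceil(2045/1176) = ceil(1.7389) = 2
Number of fragments = 2 + 1 = 3
Fragment sizes (data): 2 * 1176 B + 873 B (last, 873 <= 1180 OK)
Total bytes sent = payload + n_frags * header = 3225 + 3*20 = 3225 + 60 = 3285 B

3, 3285


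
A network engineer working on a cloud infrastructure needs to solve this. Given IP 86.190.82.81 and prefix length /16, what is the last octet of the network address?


Given: IP = 86.190.82.81, prefix = /16
Subnet mask = 255.255.0.0
Last octet of IP: 81
Last octet of mask: 0
Network last octet = 81 AND 0 = 0

0


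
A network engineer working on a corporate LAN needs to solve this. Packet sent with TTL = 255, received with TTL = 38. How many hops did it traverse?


Given: initial TTL = 255, received TTL = 38
Hops = initial TTL - received TTL
Hops = 255 - 38 = 217

217


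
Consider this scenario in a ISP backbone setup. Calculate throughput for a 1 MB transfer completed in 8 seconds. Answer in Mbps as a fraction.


Given: file = 1 MB, time = 8 s
File in Mb = 1 * 8 = 8 Mb
Throughput = 8 / 8 Mbps
Throughput = 1 Mbps

1


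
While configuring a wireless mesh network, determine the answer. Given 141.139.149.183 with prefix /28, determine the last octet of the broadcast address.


Given: IP = 141.139.149.183, prefix = /28
Host bits = 32 - 28 = 4
Network last octet = 183 AND mask = 176
Host part size = 2^4 - 1 = 15
Broadcast last octet = 176 OR 15 = 191

191


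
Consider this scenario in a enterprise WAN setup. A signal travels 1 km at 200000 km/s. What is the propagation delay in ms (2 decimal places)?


Given: distance = 1 km, speed = 200000 km/s
Delay = distance / speed = 1 / 200000 seconds
Delay in ms = 1 * 1000 / 200000
Delay = 0.0050 ms
Rounded to 2 dp = 0.01 ms

0.01


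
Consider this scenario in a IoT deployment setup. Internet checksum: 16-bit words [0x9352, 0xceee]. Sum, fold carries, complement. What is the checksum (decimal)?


Given words: [0x9352, 0xceee]
Step 1: Sum all words
Raw sum = 37714 + 52974 = 90688
Step 2: Fold carry: (25152 + 1) = 25153
One's complement = ~25153 & 0xFFFF = 40382

40382


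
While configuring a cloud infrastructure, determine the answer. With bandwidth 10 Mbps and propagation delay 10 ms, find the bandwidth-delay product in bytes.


Given: bandwidth = 10 Mbps, delay = 10 ms
BDP in bits = 10 * 10^6 * 10 / 1000
BDP in bits = 100000
BDP in bytes = 100000 / 8 = 12500

12500


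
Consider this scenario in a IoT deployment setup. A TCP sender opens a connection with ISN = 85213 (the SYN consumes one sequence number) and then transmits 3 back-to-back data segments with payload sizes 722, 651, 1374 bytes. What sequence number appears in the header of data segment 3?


The SYN occupies sequence number ISN = 85213, so the first data byte is ISN + 1 = 85214.
SEQ of data segment i = (ISN + 1) + sum of payload sizes of segments 1..i-1.
Segment 1: SEQ = 85214, payload = 722 bytes
Segment 2: SEQ = 85936, payload = 651 bytes
Segment 3: SEQ = 86587, payload = 1374 bytes
SEQ of segment 3 = 85214 + 722 + 651 = 86587

86587


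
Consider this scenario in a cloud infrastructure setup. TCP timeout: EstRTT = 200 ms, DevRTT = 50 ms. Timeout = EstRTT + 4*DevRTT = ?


Given: EstRTT = 200 ms, DevRTT = 50 ms
Timeout = EstRTT + 4 * DevRTT
4 * DevRTT = 4 * 50 = 200
Timeout = 200 + 200 = 400 ms

400


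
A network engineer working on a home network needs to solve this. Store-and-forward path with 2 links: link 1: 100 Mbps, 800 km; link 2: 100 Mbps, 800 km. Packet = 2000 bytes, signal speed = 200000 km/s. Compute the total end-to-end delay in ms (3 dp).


Packet = 2000 bytes = 16000 bits. Store-and-forward: sum (t_trans + t_prop) per link.
Link 1: t_trans = 16000/(100*10^6) s = 0.1600 ms; t_prop = 800/200000 s = 4.0000 ms; subtotal = 4.1600 ms
Link 2: t_trans = 16000/(100*10^6) s = 0.1600 ms; t_prop = 800/200000 s = 4.0000 ms; subtotal = 4.1600 ms
End-to-end = 4.1600 + 4.1600 = 8.3200 ms -> 8.320 ms (3 dp)

8.320


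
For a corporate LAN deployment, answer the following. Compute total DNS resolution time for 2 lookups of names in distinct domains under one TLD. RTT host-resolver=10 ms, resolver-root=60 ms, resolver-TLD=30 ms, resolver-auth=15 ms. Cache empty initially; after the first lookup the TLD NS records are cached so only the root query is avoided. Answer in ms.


Lookup 1 (cold cache): local + root + TLD + auth = 10 + 60 + 30 + 15 = 115 ms
Lookups 2..2 (TLD NS cached -> skip root; new domain -> still ask TLD and auth): local + TLD + auth = 10 + 30 + 15 = 55 ms each
Remaining 1 lookups: 1 * 55 = 55 ms
Total = 115 + 55 = 170 ms

170


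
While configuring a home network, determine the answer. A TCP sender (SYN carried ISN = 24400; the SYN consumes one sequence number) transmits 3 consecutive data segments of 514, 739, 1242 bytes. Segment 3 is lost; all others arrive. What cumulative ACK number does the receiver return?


SYN uses sequence number 24400; first data byte = ISN + 1 = 24401.
Segment 1: SEQ = 24401, len = 514 B, covers [24401, 24914]
Segment 2: SEQ = 24915, len = 739 B, covers [24915, 25653]
Segment 3: SEQ = 25654, len = 1242 B, covers [25654, 26895] [LOST]
In-order data received: bytes [24401, 25653] (segments 1..2).
Segment 3 missing -> gap begins at byte 25654.
Cumulative ACK = next expected in-order byte = 24401 + 514 + 739 = 25654

25654


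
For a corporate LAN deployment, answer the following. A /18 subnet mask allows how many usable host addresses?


Given: subnet mask /18
Host bits = 32 - 18 = 14
Total addresses = 2^14 = 16384
Usable hosts = 16384 - 2 (network + broadcast) = 16382

16382


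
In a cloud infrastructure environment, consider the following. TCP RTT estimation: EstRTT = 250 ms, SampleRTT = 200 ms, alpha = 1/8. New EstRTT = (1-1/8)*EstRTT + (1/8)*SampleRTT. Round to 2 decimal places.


Given: EstRTT = 250 ms, SampleRTT = 200 ms, alpha = 1/8
New EstRTT = (1 - alpha) * EstRTT + alpha * SampleRTT
(7/8) * 250 = 218.75
(1/8) * 200 = 25
New EstRTT = 218.75 + 25 = 243.75 ms -> 243.75 ms (2 dp)

243.75


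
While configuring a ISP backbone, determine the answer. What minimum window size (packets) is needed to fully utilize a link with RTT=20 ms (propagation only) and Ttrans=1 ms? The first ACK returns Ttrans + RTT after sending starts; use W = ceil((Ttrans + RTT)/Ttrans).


Given: Ttrans = 1 ms, RTT = 20 ms (= 2 * Tprop, Tprop = 10 ms)
Time until first ACK returns = Ttrans + RTT = 1 + 20 = 21 ms
Need W * Ttrans >= Ttrans + RTT  ->  W >= (Ttrans + RTT) / Ttrans
(Ttrans + RTT) / Ttrans = 21 / 1 = 21
W_min = ceil(21) = 21

21


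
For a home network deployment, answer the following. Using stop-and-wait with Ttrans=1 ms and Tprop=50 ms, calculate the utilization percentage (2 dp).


Given: Ttrans = 1 ms, Tprop = 50 ms
RTT = 2 * Tprop = 2 * 50 = 100 ms
U = Ttrans / (Ttrans + RTT)
U = 1 / (1 + 100)
U = 1 / 101 = 0.009901
U% = 0.99%

0.99


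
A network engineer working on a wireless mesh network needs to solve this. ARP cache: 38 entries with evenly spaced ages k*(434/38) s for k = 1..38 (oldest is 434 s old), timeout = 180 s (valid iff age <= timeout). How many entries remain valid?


Ages are k * 434/38 s for k = 1..38 (spacing = 11.4211 s).
Entry k is valid iff k * 434/38 <= 180 iff k <= 38 * 180 / 434 = 15.7604
n_valid = floor(15.7604) = 15
(n_stale = 38 - 15 = 23)

15


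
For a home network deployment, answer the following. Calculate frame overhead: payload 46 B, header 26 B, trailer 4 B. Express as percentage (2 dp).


Given: payload = 46 B, header = 26 B, trailer = 4 B
Overhead bytes = header + trailer = 26 + 4 = 30
Total frame = payload + overhead = 46 + 30 = 76
Overhead % = 30 / 76 * 100 = 39.4737% -> 39.47% (2 dp)

39.47


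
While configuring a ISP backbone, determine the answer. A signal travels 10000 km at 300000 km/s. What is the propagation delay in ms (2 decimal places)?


Given: distance = 10000 km, speed = 300000 km/s
Delay = distance / speed = 10000 / 300000 seconds
Delay in ms = 10000 * 1000 / 300000
Delay = 33.3333 ms
Rounded to 2 dp = 33.33 ms

33.33


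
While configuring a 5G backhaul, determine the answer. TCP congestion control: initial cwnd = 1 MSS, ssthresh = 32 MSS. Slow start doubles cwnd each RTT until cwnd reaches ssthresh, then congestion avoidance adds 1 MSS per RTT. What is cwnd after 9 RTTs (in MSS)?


RTT 0: cwnd = 1 MSS (initial)
RTT 1: cwnd = 2 MSS (slow start, doubled)
RTT 2: cwnd = 4 MSS (slow start, doubled)
RTT 3: cwnd = 8 MSS (slow start, doubled)
RTT 4: cwnd = 16 MSS (slow start, doubled)
RTT 5: cwnd = 32 MSS (slow start, doubled)
RTT 6: cwnd = 33 MSS (congestion avoidance, +1)
RTT 7: cwnd = 34 MSS (congestion avoidance, +1)
RTT 8: cwnd = 35 MSS (congestion avoidance, +1)
RTT 9: cwnd = 36 MSS (congestion avoidance, +1)

36


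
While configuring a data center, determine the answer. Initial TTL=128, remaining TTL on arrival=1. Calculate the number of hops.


Given: initial TTL = 128, received TTL = 1
Hops = initial TTL - received TTL
Hops = 128 - 1 = 127

127


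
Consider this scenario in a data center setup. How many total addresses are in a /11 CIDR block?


Given: CIDR prefix /11
Host bits = 32 - 11 = 21
Total addresses = 2^21 = 2097152

2097152


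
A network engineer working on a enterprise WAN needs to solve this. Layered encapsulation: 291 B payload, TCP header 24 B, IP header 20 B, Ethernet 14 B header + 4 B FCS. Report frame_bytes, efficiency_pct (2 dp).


TCP segment = 291 + 24 = 315 B
IP packet = 315 + 20 = 335 B
Ethernet frame = 335 + 14 + 4 = 353 B
Efficiency = app / frame = 291 / 353 = 0.824363 = 82.4363% -> 82.44% (2 dp)

353, 82.44


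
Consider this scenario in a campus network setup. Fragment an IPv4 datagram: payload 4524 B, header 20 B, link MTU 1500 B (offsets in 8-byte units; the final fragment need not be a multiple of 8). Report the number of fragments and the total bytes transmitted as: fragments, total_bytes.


Max data per non-final fragment = floor((MTU - header)/8)*8 = floor((1500 - 20)/8)*8 = floor(1480/8)*8 = 1480 B
Final fragment needs no 8-byte alignment: it can carry up to MTU - header = 1480 B
Non-final fragments needed = ceil((payload - 1480) / 1480) = ceil(3044/1480) = ceil(2.0568) = 3
Number of fragments = 3 + 1 = 4
Fragment sizes (data): 3 * 1480 B + 84 B (last, 84 <= 1480 OK)
Total bytes sent = payload + n_frags * header = 4524 + 4*20 = 4524 + 80 = 4604 B

4, 4604


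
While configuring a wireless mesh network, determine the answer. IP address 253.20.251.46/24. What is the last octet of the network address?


Given: IP = 253.20.251.46, prefix = /24
Subnet mask = 255.255.255.0
Last octet of IP: 46
Last octet of mask: 0
Network last octet = 46 AND 0 = 0

0


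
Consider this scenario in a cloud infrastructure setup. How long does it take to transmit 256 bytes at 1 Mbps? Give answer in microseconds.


Given: packet = 256 bytes, bandwidth = 1 Mbps
Packet in bits = 256 * 8 = 2048 bits
Bandwidth = 1 * 10^6 = 1000000 bps
Time = 2048 / 1000000 seconds
Time in us = 2048 * 10^6 / 1000000 = 2048

2048


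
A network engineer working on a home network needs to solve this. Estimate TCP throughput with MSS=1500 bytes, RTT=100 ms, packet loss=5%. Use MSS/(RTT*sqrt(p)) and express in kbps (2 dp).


Given: MSS = 1500 bytes, RTT = 100 ms, loss = 5%
RTT in seconds = 100 / 1000 = 0.1
Loss rate = 5% = 0.05
sqrt(loss) = sqrt(0.05) = 0.223606797750
Throughput (bytes/s) = 1500 / (0.1 * 0.223606797750) = 67082.0393
Throughput (kbps) = 67082.0393 * 8 / 1000 = 536.656315 -> 536.66 kbps (2 dp)

536.66


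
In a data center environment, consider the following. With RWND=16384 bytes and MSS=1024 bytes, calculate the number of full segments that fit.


Given: RWND = 16384 bytes, MSS = 1024 bytes
Full segments = floor(RWND / MSS)
Full segments = floor(16384 / 1024)
Full segments = floor(16.0) = 16

16


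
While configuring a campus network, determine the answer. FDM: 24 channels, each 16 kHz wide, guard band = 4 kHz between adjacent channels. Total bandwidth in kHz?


Given: 24 channels, 16 kHz each, guard = 4 kHz
Channel bandwidth = 24 * 16 = 384 kHz
Guard bands = 23 gaps * 4 kHz = 92 kHz
Total = 384 + 92 = 476 kHz

476


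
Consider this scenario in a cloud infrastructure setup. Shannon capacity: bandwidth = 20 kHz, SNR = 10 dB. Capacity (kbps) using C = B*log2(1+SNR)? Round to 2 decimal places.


Given: B = 20 kHz, SNR = 10 dB
SNR linear = 10^(10/10) = 10
1 + SNR = 11
log2(11) = 3.4594316186
C = 20 * 1000 * 3.4594316186 = 69188.6324 bps
C = 69.188632 kbps -> 69.19 kbps (2 dp)

69.19


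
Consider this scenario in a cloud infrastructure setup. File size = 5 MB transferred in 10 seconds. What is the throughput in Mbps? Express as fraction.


Given: file = 5 MB, time = 10 s
File in Mb = 5 * 8 = 40 Mb
Throughput = 40 / 10 Mbps
Throughput = 4 Mbps

4


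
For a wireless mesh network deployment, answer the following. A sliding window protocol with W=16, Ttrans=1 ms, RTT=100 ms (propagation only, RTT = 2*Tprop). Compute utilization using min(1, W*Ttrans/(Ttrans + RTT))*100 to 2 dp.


Given: W = 16, Ttrans = 1 ms, RTT = 100 ms (= 2 * Tprop, Tprop = 50 ms)
Cycle time = Ttrans + RTT = 1 + 100 = 101 ms (first packet sent until its ACK returns)
W * Ttrans = 16 * 1 = 16 ms of sending per cycle
W * Ttrans / (Ttrans + RTT) = 16 / 101 = 0.158416
U = min(1, 0.158416) = 0.158416
U% = 15.84%

15.84


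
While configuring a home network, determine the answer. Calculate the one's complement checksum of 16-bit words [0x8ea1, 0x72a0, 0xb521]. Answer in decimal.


Given words: [0x8ea1, 0x72a0, 0xb521]
Step 1: Sum all words
Raw sum = 36513 + 29344 + 46369 = 112226
Step 2: Fold carry: (46690 + 1) = 46691
One's complement = ~46691 & 0xFFFF = 18844

18844


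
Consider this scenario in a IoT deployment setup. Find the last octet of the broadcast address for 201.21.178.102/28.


Given: IP = 201.21.178.102, prefix = /28
Host bits = 32 - 28 = 4
Network last octet = 102 AND mask = 96
Host part size = 2^4 - 1 = 15
Broadcast last octet = 96 OR 15 = 111

111


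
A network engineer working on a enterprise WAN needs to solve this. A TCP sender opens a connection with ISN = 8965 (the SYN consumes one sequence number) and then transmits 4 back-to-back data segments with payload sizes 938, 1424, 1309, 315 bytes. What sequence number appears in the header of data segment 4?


The SYN occupies sequence number ISN = 8965, so the first data byte is ISN + 1 = 8966.
SEQ of data segment i = (ISN + 1) + sum of payload sizes of segments 1..i-1.
Segment 1: SEQ = 8966, payload = 938 bytes
Segment 2: SEQ = 9904, payload = 1424 bytes
Segment 3: SEQ = 11328, payload = 1309 bytes
Segment 4: SEQ = 12637, payload = 315 bytes
SEQ of segment 4 = 8966 + 938 + 1424 + 1309 = 12637

12637


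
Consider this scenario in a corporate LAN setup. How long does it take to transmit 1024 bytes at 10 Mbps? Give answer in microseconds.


Given: packet = 1024 bytes, bandwidth = 10 Mbps
Packet in bits = 1024 * 8 = 8192 bits
Bandwidth = 10 * 10^6 = 10000000 bps
Time = 8192 / 10000000 seconds
Time in us = 8192 * 10^6 / 10000000 = 819.2

819.2


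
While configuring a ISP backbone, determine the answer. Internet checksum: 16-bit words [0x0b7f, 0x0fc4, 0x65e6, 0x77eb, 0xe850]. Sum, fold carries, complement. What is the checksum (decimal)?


Given words: [0x0b7f, 0x0fc4, 0x65e6, 0x77eb, 0xe850]
Step 1: Sum all words
Raw sum = 2943 + 4036 + 26086 + 30699 + 59472 = 123236
Step 2: Fold carry: (57700 + 1) = 57701
One's complement = ~57701 & 0xFFFF = 7834

7834


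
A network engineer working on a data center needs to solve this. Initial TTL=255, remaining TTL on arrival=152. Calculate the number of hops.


Given: initial TTL = 255, received TTL = 152
Hops = initial TTL - received TTL
Hops = 255 - 152 = 103

103


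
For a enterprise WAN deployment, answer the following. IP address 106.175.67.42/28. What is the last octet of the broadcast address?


Given: IP = 106.175.67.42, prefix = /28
Host bits = 32 - 28 = 4
Network last octet = 42 AND mask = 32
Host part size = 2^4 - 1 = 15
Broadcast last octet = 32 OR 15 = 47

47


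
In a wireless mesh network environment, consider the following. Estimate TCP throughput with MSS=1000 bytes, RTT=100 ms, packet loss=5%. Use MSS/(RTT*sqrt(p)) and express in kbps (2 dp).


Given: MSS = 1000 bytes, RTT = 100 ms, loss = 5%
RTT in seconds = 100 / 1000 = 0.1
Loss rate = 5% = 0.05
sqrt(loss) = sqrt(0.05) = 0.223606797750
Throughput (bytes/s) = 1000 / (0.1 * 0.223606797750) = 44721.3595
Throughput (kbps) = 44721.3595 * 8 / 1000 = 357.770876 -> 357.77 kbps (2 dp)

357.77


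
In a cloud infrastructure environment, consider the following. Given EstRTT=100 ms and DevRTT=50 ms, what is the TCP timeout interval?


Given: EstRTT = 100 ms, DevRTT = 50 ms
Timeout = EstRTT + 4 * DevRTT
4 * DevRTT = 4 * 50 = 200
Timeout = 100 + 200 = 300 ms

300


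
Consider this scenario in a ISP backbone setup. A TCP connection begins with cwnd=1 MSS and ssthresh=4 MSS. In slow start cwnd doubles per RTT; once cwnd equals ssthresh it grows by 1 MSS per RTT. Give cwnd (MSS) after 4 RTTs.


RTT 0: cwnd = 1 MSS (initial)
RTT 1: cwnd = 2 MSS (slow start, doubled)
RTT 2: cwnd = 4 MSS (slow start, doubled)
RTT 3: cwnd = 5 MSS (congestion avoidance, +1)
RTT 4: cwnd = 6 MSS (congestion avoidance, +1)

6


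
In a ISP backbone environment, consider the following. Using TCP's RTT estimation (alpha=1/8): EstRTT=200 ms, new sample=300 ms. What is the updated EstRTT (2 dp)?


Given: EstRTT = 200 ms, SampleRTT = 300 ms, alpha = 1/8
New EstRTT = (1 - alpha) * EstRTT + alpha * SampleRTT
(7/8) * 200 = 175
(1/8) * 300 = 37.5
New EstRTT = 175 + 37.5 = 212.5 ms -> 212.50 ms (2 dp)

212.50


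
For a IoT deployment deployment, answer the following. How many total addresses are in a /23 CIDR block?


Given: CIDR prefix /23
Host bits = 32 - 23 = 9
Total addresses = 2^9 = 512

512


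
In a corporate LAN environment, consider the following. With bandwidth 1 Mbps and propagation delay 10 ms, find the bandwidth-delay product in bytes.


Given: bandwidth = 1 Mbps, delay = 10 ms
BDP in bits = 1 * 10^6 * 10 / 1000
BDP in bits = 10000
BDP in bytes = 10000 / 8 = 1250

1250


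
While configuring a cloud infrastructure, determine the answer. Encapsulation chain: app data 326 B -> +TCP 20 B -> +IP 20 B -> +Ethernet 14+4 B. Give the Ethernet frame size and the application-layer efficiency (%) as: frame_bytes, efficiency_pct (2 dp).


TCP segment = 326 + 20 = 346 B
IP packet = 346 + 20 = 366 B
Ethernet frame = 366 + 14 + 4 = 384 B
Efficiency = app / frame = 326 / 384 = 0.848958 = 84.8958% -> 84.90% (2 dp)

384, 84.90


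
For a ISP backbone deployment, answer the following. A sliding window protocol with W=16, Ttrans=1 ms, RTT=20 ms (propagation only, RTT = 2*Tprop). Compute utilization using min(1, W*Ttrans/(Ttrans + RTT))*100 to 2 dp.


Given: W = 16, Ttrans = 1 ms, RTT = 20 ms (= 2 * Tprop, Tprop = 10 ms)
Cycle time = Ttrans + RTT = 1 + 20 = 21 ms (first packet sent until its ACK returns)
W * Ttrans = 16 * 1 = 16 ms of sending per cycle
W * Ttrans / (Ttrans + RTT) = 16 / 21 = 0.761905
U = min(1, 0.761905) = 0.761905
U% = 76.19%

76.19


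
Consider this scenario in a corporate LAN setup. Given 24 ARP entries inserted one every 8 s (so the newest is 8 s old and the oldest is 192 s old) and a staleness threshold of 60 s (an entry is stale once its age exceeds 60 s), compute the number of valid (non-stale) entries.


Ages are k * 192/24 s for k = 1..24 (spacing = 8.0000 s).
Entry k is valid iff k * 192/24 <= 60 iff k <= 24 * 60 / 192 = 7.5000
n_valid = floor(7.5000) = 7
(n_stale = 24 - 7 = 17)

7


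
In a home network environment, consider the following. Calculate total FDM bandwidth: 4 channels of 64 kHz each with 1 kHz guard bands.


Given: 4 channels, 64 kHz each, guard = 1 kHz
Channel bandwidth = 4 * 64 = 256 kHz
Guard bands = 3 gaps * 1 kHz = 3 kHz
Total = 256 + 3 = 259 kHz

259


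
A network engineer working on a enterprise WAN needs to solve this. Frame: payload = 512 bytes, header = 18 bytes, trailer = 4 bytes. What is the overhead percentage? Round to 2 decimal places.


Given: payload = 512 B, header = 18 B, trailer = 4 B
Overhead bytes = header + trailer = 18 + 4 = 22
Total frame = payload + overhead = 512 + 22 = 534
Overhead % = 22 / 534 * 100 = 4.1199% -> 4.12% (2 dp)

4.12


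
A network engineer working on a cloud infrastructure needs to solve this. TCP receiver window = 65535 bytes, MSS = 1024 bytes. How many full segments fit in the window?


Given: RWND = 65535 bytes, MSS = 1024 bytes
Full segments = floor(RWND / MSS)
Full segments = floor(65535 / 1024)
Full segments = floor(63.999) = 63

63


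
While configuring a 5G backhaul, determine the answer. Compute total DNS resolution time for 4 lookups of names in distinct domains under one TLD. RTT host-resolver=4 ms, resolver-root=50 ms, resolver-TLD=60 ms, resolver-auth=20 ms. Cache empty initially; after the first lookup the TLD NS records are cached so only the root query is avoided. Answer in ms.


Lookup 1 (cold cache): local + root + TLD + auth = 4 + 50 + 60 + 20 = 134 ms
Lookups 2..4 (TLD NS cached -> skip root; new domain -> still ask TLD and auth): local + TLD + auth = 4 + 60 + 20 = 84 ms each
Remaining 3 lookups: 3 * 84 = 252 ms
Total = 134 + 252 = 386 ms

386


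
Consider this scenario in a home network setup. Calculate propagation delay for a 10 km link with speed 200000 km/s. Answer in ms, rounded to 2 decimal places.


Given: distance = 10 km, speed = 200000 km/s
Delay = distance / speed = 10 / 200000 seconds
Delay in ms = 10 * 1000 / 200000
Delay = 0.0500 ms
Rounded to 2 dp = 0.05 ms

0.05


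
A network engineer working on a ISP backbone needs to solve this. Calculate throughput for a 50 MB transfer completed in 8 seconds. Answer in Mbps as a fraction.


Given: file = 50 MB, time = 8 s
File in Mb = 50 * 8 = 400 Mb
Throughput = 400 / 8 Mbps
Throughput = 50 Mbps

50


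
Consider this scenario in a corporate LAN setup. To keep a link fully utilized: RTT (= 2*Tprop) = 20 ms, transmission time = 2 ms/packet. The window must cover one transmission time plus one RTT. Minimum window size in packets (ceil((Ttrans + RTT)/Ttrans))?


Given: Ttrans = 2 ms, RTT = 20 ms (= 2 * Tprop, Tprop = 10 ms)
Time until first ACK returns = Ttrans + RTT = 2 + 20 = 22 ms
Need W * Ttrans >= Ttrans + RTT  ->  W >= (Ttrans + RTT) / Ttrans
(Ttrans + RTT) / Ttrans = 22 / 2 = 11
W_min = ceil(11) = 11

11


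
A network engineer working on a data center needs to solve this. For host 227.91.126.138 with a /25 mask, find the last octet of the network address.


Given: IP = 227.91.126.138, prefix = /25
Subnet mask = 255.255.255.128
Last octet of IP: 138
Last octet of mask: 128
Network last octet = 138 AND 128 = 128

128


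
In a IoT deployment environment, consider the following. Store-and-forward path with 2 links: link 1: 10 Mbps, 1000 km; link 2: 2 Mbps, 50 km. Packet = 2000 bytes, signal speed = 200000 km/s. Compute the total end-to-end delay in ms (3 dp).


Packet = 2000 bytes = 16000 bits. Store-and-forward: sum (t_trans + t_prop) per link.
Link 1: t_trans = 16000/(10*10^6) s = 1.6000 ms; t_prop = 1000/200000 s = 5.0000 ms; subtotal = 6.6000 ms
Link 2: t_trans = 16000/(2*10^6) s = 8.0000 ms; t_prop = 50/200000 s = 0.2500 ms; subtotal = 8.2500 ms
End-to-end = 6.6000 + 8.2500 = 14.8500 ms -> 14.850 ms (3 dp)

14.850


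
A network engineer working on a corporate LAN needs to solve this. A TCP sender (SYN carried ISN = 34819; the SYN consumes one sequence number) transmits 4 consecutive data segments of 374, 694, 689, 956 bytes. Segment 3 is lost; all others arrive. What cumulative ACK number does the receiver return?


SYN uses sequence number 34819; first data byte = ISN + 1 = 34820.
Segment 1: SEQ = 34820, len = 374 B, covers [34820, 35193]
Segment 2: SEQ = 35194, len = 694 B, covers [35194, 35887]
Segment 3: SEQ = 35888, len = 689 B, covers [35888, 36576] [LOST]
Segment 4: SEQ = 36577, len = 956 B, covers [36577, 37532]
In-order data received: bytes [34820, 35887] (segments 1..2).
Segment 3 missing -> gap begins at byte 35888; later segments buffered out of order.
Cumulative ACK = next expected in-order byte = 34820 + 374 + 694 = 35888

35888


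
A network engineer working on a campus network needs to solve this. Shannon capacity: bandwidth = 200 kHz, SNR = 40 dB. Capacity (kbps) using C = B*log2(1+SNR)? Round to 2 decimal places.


Given: B = 200 kHz, SNR = 40 dB
SNR linear = 10^(40/10) = 10000
1 + SNR = 10001
log2(10001) = 13.2878566418
C = 200 * 1000 * 13.2878566418 = 2657571.3284 bps
C = 2657.571328 kbps -> 2657.57 kbps (2 dp)

2657.57


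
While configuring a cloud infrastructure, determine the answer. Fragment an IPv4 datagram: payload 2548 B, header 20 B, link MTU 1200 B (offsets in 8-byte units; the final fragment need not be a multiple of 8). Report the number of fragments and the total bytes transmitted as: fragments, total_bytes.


Max data per non-final fragment = floor((MTU - header)/8)*8 = floor((1200 - 20)/8)*8 = floor(1180/8)*8 = 1176 B
Final fragment needs no 8-byte alignment: it can carry up to MTU - header = 1180 B
Non-final fragments needed = ceil((payload - 1180) / 1176) = ceil(1368/1176) = ceil(1.1633) = 2
Number of fragments = 2 + 1 = 3
Fragment sizes (data): 2 * 1176 B + 196 B (last, 196 <= 1180 OK)
Total bytes sent = payload + n_frags * header = 2548 + 3*20 = 2548 + 60 = 2608 B

3, 2608


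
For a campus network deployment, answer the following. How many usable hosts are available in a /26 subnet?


Given: subnet mask /26
Host bits = 32 - 26 = 6
Total addresses = 2^6 = 64
Usable hosts = 64 - 2 (network + broadcast) = 62

62


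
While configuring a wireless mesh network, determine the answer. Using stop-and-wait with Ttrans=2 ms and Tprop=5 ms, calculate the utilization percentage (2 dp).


Given: Ttrans = 2 ms, Tprop = 5 ms
RTT = 2 * Tprop = 2 * 5 = 10 ms
U = Ttrans / (Ttrans + RTT)
U = 2 / (2 + 10)
U = 2 / 12 = 0.166667
U% = 16.67%

16.67


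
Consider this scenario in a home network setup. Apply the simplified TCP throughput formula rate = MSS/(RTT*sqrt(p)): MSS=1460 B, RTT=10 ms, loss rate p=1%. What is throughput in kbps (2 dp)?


Given: MSS = 1460 bytes, RTT = 10 ms, loss = 1%
RTT in seconds = 10 / 1000 = 0.01
Loss rate = 1% = 0.01
sqrt(loss) = sqrt(0.01) = 0.1
Throughput (bytes/s) = 1460 / (0.01 * 0.1) = 1460000.0000
Throughput (kbps) = 1460000.0000 * 8 / 1000 = 11680.000000 -> 11680.00 kbps (2 dp)

11680.00


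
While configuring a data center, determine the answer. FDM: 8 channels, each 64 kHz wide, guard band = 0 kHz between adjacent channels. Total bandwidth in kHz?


Given: 8 channels, 64 kHz each, guard = 0 kHz
Channel bandwidth = 8 * 64 = 512 kHz
Guard bands = 7 gaps * 0 kHz = 0 kHz
Total = 512 + 0 = 512 kHz

512


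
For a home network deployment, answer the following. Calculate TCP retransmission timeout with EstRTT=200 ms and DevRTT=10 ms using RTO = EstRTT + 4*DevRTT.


Given: EstRTT = 200 ms, DevRTT = 10 ms
Timeout = EstRTT + 4 * DevRTT
4 * DevRTT = 4 * 10 = 40
Timeout = 200 + 40 = 240 ms

240


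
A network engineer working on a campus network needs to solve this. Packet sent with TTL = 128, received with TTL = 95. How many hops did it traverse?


Given: initial TTL = 128, received TTL = 95
Hops = initial TTL - received TTL
Hops = 128 - 95 = 33

33


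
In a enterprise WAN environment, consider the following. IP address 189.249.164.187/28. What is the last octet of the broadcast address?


Given: IP = 189.249.164.187, prefix = /28
Host bits = 32 - 28 = 4
Network last octet = 187 AND mask = 176
Host part size = 2^4 - 1 = 15
Broadcast last octet = 176 OR 15 = 191

191


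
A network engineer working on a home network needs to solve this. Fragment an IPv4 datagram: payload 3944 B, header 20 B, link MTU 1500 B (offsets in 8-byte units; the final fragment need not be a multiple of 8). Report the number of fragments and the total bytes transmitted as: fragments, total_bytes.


Max data per non-final fragment = floor((MTU - header)/8)*8 = floor((1500 - 20)/8)*8 = floor(1480/8)*8 = 1480 B
Final fragment needs no 8-byte alignment: it can carry up to MTU - header = 1480 B
Non-final fragments needed = ceil((payload - 1480) / 1480) = ceil(2464/1480) = ceil(1.6649) = 2
Number of fragments = 2 + 1 = 3
Fragment sizes (data): 2 * 1480 B + 984 B (last, 984 <= 1480 OK)
Total bytes sent = payload + n_frags * header = 3944 + 3*20 = 3944 + 60 = 4004 B

3, 4004


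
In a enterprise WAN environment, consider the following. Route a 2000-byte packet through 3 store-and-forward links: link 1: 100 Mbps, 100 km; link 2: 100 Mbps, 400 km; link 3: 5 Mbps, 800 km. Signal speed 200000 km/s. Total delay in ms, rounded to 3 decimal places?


Packet = 2000 bytes = 16000 bits. Store-and-forward: sum (t_trans + t_prop) per link.
Link 1: t_trans = 16000/(100*10^6) s = 0.1600 ms; t_prop = 100/200000 s = 0.5000 ms; subtotal = 0.6600 ms
Link 2: t_trans = 16000/(100*10^6) s = 0.1600 ms; t_prop = 400/200000 s = 2.0000 ms; subtotal = 2.1600 ms
Link 3: t_trans = 16000/(5*10^6) s = 3.2000 ms; t_prop = 800/200000 s = 4.0000 ms; subtotal = 7.2000 ms
End-to-end = 0.6600 + 2.1600 + 7.2000 = 10.0200 ms -> 10.020 ms (3 dp)

10.020


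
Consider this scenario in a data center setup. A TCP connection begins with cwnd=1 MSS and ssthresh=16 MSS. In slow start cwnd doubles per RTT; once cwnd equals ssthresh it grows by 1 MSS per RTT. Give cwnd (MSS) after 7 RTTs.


RTT 0: cwnd = 1 MSS (initial)
RTT 1: cwnd = 2 MSS (slow start, doubled)
RTT 2: cwnd = 4 MSS (slow start, doubled)
RTT 3: cwnd = 8 MSS (slow start, doubled)
RTT 4: cwnd = 16 MSS (slow start, doubled)
RTT 5: cwnd = 17 MSS (congestion avoidance, +1)
RTT 6: cwnd = 18 MSS (congestion avoidance, +1)
RTT 7: cwnd = 19 MSS (congestion avoidance, +1)

19


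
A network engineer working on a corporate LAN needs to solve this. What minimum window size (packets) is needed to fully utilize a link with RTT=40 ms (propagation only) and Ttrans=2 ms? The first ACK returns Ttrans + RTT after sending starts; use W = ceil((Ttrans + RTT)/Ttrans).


Given: Ttrans = 2 ms, RTT = 40 ms (= 2 * Tprop, Tprop = 20 ms)
Time until first ACK returns = Ttrans + RTT = 2 + 40 = 42 ms
Need W * Ttrans >= Ttrans + RTT  ->  W >= (Ttrans + RTT) / Ttrans
(Ttrans + RTT) / Ttrans = 42 / 2 = 21
W_min = ceil(21) = 21

21


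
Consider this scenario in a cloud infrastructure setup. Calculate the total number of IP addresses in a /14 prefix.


Given: CIDR prefix /14
Host bits = 32 - 14 = 18
Total addresses = 2^18 = 262144

262144


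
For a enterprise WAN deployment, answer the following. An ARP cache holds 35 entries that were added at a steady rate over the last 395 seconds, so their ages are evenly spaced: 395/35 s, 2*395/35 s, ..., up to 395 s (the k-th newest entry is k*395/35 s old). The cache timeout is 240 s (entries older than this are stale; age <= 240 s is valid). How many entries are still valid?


Ages are k * 395/35 s for k = 1..35 (spacing = 11.2857 s).
Entry k is valid iff k * 395/35 <= 240 iff k <= 35 * 240 / 395 = 21.2658
n_valid = floor(21.2658) = 21
(n_stale = 35 - 21 = 14)

21


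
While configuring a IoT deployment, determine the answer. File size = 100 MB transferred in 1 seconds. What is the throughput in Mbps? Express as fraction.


Given: file = 100 MB, time = 1 s
File in Mb = 100 * 8 = 800 Mb
Throughput = 800 / 1 Mbps
Throughput = 800 Mbps

800


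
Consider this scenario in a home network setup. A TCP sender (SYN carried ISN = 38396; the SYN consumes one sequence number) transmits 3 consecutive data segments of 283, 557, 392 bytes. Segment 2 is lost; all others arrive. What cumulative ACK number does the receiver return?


SYN uses sequence number 38396; first data byte = ISN + 1 = 38397.
Segment 1: SEQ = 38397, len = 283 B, covers [38397, 38679]
Segment 2: SEQ = 38680, len = 557 B, covers [38680, 39236] [LOST]
Segment 3: SEQ = 39237, len = 392 B, covers [39237, 39628]
In-order data received: bytes [38397, 38679] (segments 1..1).
Segment 2 missing -> gap begins at byte 38680; later segments buffered out of order.
Cumulative ACK = next expected in-order byte = 38397 + 283 = 38680

38680


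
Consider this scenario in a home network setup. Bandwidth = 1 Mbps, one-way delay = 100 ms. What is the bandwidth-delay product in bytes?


Given: bandwidth = 1 Mbps, delay = 100 ms
BDP in bits = 1 * 10^6 * 100 / 1000
BDP in bits = 100000
BDP in bytes = 100000 / 8 = 12500

12500


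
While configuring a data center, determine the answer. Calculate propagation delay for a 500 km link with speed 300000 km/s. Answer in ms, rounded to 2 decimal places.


Given: distance = 500 km, speed = 300000 km/s
Delay = distance / speed = 500 / 300000 seconds
Delay in ms = 500 * 1000 / 300000
Delay = 1.6667 ms
Rounded to 2 dp = 1.67 ms

1.67


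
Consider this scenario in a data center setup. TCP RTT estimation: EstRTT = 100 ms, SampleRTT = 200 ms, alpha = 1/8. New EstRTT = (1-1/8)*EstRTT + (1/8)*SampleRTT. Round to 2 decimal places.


Given: EstRTT = 100 ms, SampleRTT = 200 ms, alpha = 1/8
New EstRTT = (1 - alpha) * EstRTT + alpha * SampleRTT
(7/8) * 100 = 87.5
(1/8) * 200 = 25
New EstRTT = 87.5 + 25 = 112.5 ms -> 112.50 ms (2 dp)

112.50


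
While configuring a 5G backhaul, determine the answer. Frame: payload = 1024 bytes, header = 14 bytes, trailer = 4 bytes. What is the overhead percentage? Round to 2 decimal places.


Given: payload = 1024 B, header = 14 B, trailer = 4 B
Overhead bytes = header + trailer = 14 + 4 = 18
Total frame = payload + overhead = 1024 + 18 = 1042
Overhead % = 18 / 1042 * 100 = 1.7274% -> 1.73% (2 dp)

1.73


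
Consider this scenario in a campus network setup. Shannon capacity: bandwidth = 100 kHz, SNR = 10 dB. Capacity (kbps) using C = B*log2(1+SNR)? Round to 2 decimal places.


Given: B = 100 kHz, SNR = 10 dB
SNR linear = 10^(10/10) = 10
1 + SNR = 11
log2(11) = 3.4594316186
C = 100 * 1000 * 3.4594316186 = 345943.1619 bps
C = 345.943162 kbps -> 345.94 kbps (2 dp)

345.94


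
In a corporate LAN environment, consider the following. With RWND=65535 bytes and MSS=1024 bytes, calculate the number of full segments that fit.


Given: RWND = 65535 bytes, MSS = 1024 bytes
Full segments = floor(RWND / MSS)
Full segments = floor(65535 / 1024)
Full segments = floor(63.999) = 63

63


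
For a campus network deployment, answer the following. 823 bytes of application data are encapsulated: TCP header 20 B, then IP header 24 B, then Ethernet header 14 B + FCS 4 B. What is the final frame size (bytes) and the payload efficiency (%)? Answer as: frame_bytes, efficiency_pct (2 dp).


TCP segment = 823 + 20 = 843 B
IP packet = 843 + 24 = 867 B
Ethernet frame = 867 + 14 + 4 = 885 B
Efficiency = app / frame = 823 / 885 = 0.929944 = 92.9944% -> 92.99% (2 dp)

885, 92.99


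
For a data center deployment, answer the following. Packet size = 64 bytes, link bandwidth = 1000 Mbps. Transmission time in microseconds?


Given: packet = 64 bytes, bandwidth = 1000 Mbps
Packet in bits = 64 * 8 = 512 bits
Bandwidth = 1000 * 10^6 = 1000000000 bps
Time = 512 / 1000000000 seconds
Time in us = 512 * 10^6 / 1000000000 = 0.512

0.512


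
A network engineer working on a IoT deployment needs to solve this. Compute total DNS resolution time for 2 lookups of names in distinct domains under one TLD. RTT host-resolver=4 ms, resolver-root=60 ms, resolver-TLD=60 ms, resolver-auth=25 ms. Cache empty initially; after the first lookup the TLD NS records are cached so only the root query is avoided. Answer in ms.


Lookup 1 (cold cache): local + root + TLD + auth = 4 + 60 + 60 + 25 = 149 ms
Lookups 2..2 (TLD NS cached -> skip root; new domain -> still ask TLD and auth): local + TLD + auth = 4 + 60 + 25 = 89 ms each
Remaining 1 lookups: 1 * 89 = 89 ms
Total = 149 + 89 = 238 ms

238


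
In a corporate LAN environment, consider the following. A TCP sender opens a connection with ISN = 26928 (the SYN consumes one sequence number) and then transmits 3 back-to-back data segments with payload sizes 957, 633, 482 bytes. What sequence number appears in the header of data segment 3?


The SYN occupies sequence number ISN = 26928, so the first data byte is ISN + 1 = 26929.
SEQ of data segment i = (ISN + 1) + sum of payload sizes of segments 1..i-1.
Segment 1: SEQ = 26929, payload = 957 bytes
Segment 2: SEQ = 27886, payload = 633 bytes
Segment 3: SEQ = 28519, payload = 482 bytes
SEQ of segment 3 = 26929 + 957 + 633 = 28519

28519


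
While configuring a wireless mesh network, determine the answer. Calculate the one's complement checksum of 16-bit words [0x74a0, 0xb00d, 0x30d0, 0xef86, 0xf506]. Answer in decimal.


Given words: [0x74a0, 0xb00d, 0x30d0, 0xef86, 0xf506]
Step 1: Sum all words
Raw sum = 29856 + 45069 + 12496 + 61318 + 62726 = 211465
Step 2: Fold carry: (14857 + 3) = 14860
One's complement = ~14860 & 0xFFFF = 50675

50675
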